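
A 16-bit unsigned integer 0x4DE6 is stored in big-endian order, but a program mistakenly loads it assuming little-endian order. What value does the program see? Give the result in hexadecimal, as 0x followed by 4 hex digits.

Stored big-endian, the bytes at ascending addresses are 4D E6.
Read back as little-endian, the first byte is least significant, giving 0xE64D.

0xE64D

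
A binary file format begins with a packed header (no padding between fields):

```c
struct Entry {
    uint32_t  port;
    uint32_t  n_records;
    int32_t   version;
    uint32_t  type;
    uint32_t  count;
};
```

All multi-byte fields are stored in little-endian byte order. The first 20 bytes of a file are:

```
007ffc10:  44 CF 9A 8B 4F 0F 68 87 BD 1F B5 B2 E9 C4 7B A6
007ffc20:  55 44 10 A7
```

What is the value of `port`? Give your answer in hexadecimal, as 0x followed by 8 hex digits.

0x8B9ACF44

`port` is the first field, at byte offset 0, occupying 4 bytes.
Bytes at offsets 0..3: 44 CF 9A 8B.
Little-endian: lowest address holds the least-significant byte.
Reassemble most-significant byte first: 8B 9A CF 44 → 0x8B9ACF44.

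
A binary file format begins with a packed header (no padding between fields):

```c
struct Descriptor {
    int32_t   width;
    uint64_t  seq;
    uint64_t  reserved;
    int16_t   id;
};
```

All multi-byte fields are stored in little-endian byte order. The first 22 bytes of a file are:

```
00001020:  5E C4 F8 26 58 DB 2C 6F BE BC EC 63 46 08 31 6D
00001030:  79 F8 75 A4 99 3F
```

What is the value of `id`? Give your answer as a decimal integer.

16281

`id` follows `width` (4 B), `seq` (8 B), `reserved` (8 B), so it starts at offset 4 + 8 + 8 = 20 and occupies 2 bytes.
Bytes at offsets 20..21: 99 3F.
Little-endian: lowest address holds the least-significant byte.
Reassemble most-significant byte first: 3F 99 → 0x3F99.
0x3F99 = 16281.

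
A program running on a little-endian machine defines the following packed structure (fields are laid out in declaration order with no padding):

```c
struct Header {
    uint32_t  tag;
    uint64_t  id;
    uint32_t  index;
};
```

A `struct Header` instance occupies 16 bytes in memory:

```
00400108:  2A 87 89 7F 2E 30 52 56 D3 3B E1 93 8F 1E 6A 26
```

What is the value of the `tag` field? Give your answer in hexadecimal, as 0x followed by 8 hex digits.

`tag` is the first field, at byte offset 0, occupying 4 bytes.
Bytes at offsets 0..3: 2A 87 89 7F.
Little-endian: lowest address holds the least-significant byte.
Reassemble most-significant byte first: 7F 89 87 2A → 0x7F89872A.

0x7F89872A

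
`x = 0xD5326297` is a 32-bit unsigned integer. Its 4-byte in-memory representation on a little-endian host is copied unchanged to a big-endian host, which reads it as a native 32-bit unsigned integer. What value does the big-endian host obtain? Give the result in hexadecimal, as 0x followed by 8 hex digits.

0x976232D5

Stored little-endian, the bytes at ascending addresses are 97 62 32 D5.
Read back as big-endian, the last byte is least significant, giving 0x976232D5.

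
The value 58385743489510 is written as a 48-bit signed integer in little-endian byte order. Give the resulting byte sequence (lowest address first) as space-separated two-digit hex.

E6 29 80 FD 19 35

58385743489510 in hexadecimal, padded to 48 bits, is 0x3519FD8029E6.
Split into bytes (most-significant first): 35 19 FD 80 29 E6.
Little-endian stores the least-significant byte at the lowest address.
So at ascending addresses the bytes are E6 29 80 FD 19 35.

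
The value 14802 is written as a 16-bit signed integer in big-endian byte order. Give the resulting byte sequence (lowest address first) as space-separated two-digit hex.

39 D2

14802 in hexadecimal, padded to 16 bits, is 0x39D2.
Split into bytes (most-significant first): 39 D2.
Big-endian: lowest address holds the most-significant byte.
So the memory order matches the most-significant-first order: 39 D2.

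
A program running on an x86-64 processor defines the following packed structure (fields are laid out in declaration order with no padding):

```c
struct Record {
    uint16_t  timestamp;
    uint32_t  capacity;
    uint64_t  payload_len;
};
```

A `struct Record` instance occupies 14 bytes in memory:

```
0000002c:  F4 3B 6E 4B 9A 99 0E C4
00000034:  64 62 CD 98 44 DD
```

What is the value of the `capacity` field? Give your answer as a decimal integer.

2577025902

`capacity` follows `timestamp` (2 bytes), so it starts at byte offset 2 and occupies 4 bytes.
Bytes at offsets 2..5: 6E 4B 9A 99.
Little-endian stores the least-significant byte at the lowest address.
Reassemble most-significant byte first: 99 9A 4B 6E → 0x999A4B6E.
0x999A4B6E = 2577025902.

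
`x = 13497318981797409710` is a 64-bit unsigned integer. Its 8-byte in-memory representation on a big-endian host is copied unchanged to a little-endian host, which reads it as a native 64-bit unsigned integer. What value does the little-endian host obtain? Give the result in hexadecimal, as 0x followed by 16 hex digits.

13497318981797409710 in 64-bit hexadecimal is 0xBB501C1A222BF3AE.
Stored big-endian, the bytes at ascending addresses are BB 50 1C 1A 22 2B F3 AE.
Read back as little-endian, the first byte is least significant, giving 0xAEF32B221A1C50BB.

0xAEF32B221A1C50BB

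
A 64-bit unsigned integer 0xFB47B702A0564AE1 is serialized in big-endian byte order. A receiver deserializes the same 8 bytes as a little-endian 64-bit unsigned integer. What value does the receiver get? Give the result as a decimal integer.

Stored big-endian, the bytes at ascending addresses are FB 47 B7 02 A0 56 4A E1.
Read back as little-endian, the first byte is least significant, giving 0xE14A56A002B747FB.
0xE14A56A002B747FB = 16233883052050696187.

16233883052050696187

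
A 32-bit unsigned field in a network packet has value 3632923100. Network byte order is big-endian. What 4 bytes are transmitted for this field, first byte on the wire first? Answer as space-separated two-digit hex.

D8 8A 01 DC

3632923100 in hexadecimal, padded to 32 bits, is 0xD88A01DC.
Split into bytes (most-significant first): D8 8A 01 DC.
Big-endian stores the most-significant byte at the lowest address.
So the memory order matches the most-significant-first order: D8 8A 01 DC.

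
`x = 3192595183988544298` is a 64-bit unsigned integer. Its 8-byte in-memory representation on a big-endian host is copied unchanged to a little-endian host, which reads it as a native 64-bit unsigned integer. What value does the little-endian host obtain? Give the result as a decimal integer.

3067869014981103148

3192595183988544298 in 64-bit hexadecimal is 0x2C4E60679D42932A.
Stored big-endian, the bytes at ascending addresses are 2C 4E 60 67 9D 42 93 2A.
Read back as little-endian, the first byte is least significant, giving 0x2A93429D67604E2C.
0x2A93429D67604E2C = 3067869014981103148.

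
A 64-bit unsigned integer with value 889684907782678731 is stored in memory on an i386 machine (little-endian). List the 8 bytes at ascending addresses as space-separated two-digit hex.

CB A8 69 BA B5 CB 58 0C

889684907782678731 in hexadecimal, padded to 64 bits, is 0x0C58CBB5BA69A8CB.
Split into bytes (most-significant first): 0C 58 CB B5 BA 69 A8 CB.
Little-endian: lowest address holds the least-significant byte.
So at ascending addresses the bytes are CB A8 69 BA B5 CB 58 0C.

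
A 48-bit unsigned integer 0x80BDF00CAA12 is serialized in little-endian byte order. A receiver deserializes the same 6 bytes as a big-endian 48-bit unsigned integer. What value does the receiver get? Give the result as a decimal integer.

20521570844032

Stored little-endian, the bytes at ascending addresses are 12 AA 0C F0 BD 80.
Read back as big-endian, the last byte is least significant, giving 0x12AA0CF0BD80.
0x12AA0CF0BD80 = 20521570844032.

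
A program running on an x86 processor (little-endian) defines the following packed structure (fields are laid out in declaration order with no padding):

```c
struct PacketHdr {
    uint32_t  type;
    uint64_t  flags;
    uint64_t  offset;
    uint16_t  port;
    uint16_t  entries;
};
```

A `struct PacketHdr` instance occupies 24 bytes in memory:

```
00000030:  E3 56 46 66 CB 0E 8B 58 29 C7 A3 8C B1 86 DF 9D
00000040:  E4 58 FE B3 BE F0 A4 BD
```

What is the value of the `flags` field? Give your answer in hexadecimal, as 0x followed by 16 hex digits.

0x8CA3C729588B0ECB

`flags` follows `type` (4 bytes), so it starts at byte offset 4 and occupies 8 bytes.
Bytes at offsets 4..11: CB 0E 8B 58 29 C7 A3 8C.
Little-endian stores the least-significant byte at the lowest address.
Reassemble most-significant byte first: 8C A3 C7 29 58 8B 0E CB → 0x8CA3C729588B0ECB.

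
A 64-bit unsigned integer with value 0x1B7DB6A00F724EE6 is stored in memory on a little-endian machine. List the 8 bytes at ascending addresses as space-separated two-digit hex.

E6 4E 72 0F A0 B6 7D 1B

Split into bytes (most-significant first): 1B 7D B6 A0 0F 72 4E E6.
Little-endian stores the least-significant byte at the lowest address.
So at ascending addresses the bytes are E6 4E 72 0F A0 B6 7D 1B.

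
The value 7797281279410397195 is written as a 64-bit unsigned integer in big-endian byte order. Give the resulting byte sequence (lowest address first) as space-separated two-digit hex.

7797281279410397195 in hexadecimal, padded to 64 bits, is 0x6C358203090F600B.
Split into bytes (most-significant first): 6C 35 82 03 09 0F 60 0B.
Big-endian stores the most-significant byte at the lowest address.
So the memory order matches the most-significant-first order: 6C 35 82 03 09 0F 60 0B.

6C 35 82 03 09 0F 60 0B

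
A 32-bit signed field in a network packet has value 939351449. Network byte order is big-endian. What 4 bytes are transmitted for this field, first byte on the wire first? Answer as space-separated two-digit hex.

37 FD 5D 99

939351449 in hexadecimal, padded to 32 bits, is 0x37FD5D99.
Split into bytes (most-significant first): 37 FD 5D 99.
In big-endian order the high byte comes first in memory.
So the memory order matches the most-significant-first order: 37 FD 5D 99.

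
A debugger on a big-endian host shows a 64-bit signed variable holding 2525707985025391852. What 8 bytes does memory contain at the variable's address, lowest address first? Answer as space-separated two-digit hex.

2525707985025391852 in hexadecimal, padded to 64 bits, is 0x230D1E07D5CE5CEC.
Split into bytes (most-significant first): 23 0D 1E 07 D5 CE 5C EC.
Big-endian: lowest address holds the most-significant byte.
So the memory order matches the most-significant-first order: 23 0D 1E 07 D5 CE 5C EC.

23 0D 1E 07 D5 CE 5C EC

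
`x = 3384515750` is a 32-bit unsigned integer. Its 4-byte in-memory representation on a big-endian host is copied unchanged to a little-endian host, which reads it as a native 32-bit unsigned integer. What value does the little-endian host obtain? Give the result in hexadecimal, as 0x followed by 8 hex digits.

3384515750 in 32-bit hexadecimal is 0xC9BB9CA6.
Stored big-endian, the bytes at ascending addresses are C9 BB 9C A6.
Read back as little-endian, the first byte is least significant, giving 0xA69CBBC9.

0xA69CBBC9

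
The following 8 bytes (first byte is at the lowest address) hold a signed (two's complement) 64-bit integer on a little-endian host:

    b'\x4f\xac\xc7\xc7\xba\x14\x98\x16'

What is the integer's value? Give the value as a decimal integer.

1628074057742658639

Little-endian stores the least-significant byte at the lowest address.
Reassemble most-significant byte first: 16 98 14 BA C7 C7 AC 4F → 0x169814BAC7C7AC4F.
0x169814BAC7C7AC4F = 1628074057742658639.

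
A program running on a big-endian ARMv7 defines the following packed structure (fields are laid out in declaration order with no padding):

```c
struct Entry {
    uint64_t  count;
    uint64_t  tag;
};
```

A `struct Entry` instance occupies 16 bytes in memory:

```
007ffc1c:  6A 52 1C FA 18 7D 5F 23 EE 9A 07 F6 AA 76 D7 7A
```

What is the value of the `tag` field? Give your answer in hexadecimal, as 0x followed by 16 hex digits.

`tag` follows `count` (8 bytes), so it starts at byte offset 8 and occupies 8 bytes.
Bytes at offsets 8..15: EE 9A 07 F6 AA 76 D7 7A.
Big-endian: lowest address holds the most-significant byte.
The bytes are already most-significant first: 0xEE9A07F6AA76D77A.

0xEE9A07F6AA76D77A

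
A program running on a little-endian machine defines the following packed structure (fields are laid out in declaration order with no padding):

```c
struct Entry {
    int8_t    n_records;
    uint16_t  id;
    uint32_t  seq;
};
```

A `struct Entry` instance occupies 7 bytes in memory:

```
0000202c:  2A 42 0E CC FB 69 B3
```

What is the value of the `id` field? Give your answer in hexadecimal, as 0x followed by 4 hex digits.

`id` follows `n_records` (1 byte), so it starts at byte offset 1 and occupies 2 bytes.
Bytes at offsets 1..2: 42 0E.
In little-endian order the low byte comes first in memory.
Reassemble most-significant byte first: 0E 42 → 0x0E42.

0x0E42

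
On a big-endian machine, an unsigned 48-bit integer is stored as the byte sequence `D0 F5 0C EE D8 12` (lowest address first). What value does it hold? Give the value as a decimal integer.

229750902544402

In big-endian order the high byte comes first in memory.
The bytes are already most-significant first: 0xD0F50CEED812.
0xD0F50CEED812 = 229750902544402.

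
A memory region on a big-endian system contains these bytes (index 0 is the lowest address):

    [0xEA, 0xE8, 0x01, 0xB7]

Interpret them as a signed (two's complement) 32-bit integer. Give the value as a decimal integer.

Big-endian: lowest address holds the most-significant byte.
The bytes are already most-significant first: 0xEAE801B7.
Top bit is set, so as a signed 32-bit value this is 0xEAE801B7 − 2^32 = -353893961.

-353893961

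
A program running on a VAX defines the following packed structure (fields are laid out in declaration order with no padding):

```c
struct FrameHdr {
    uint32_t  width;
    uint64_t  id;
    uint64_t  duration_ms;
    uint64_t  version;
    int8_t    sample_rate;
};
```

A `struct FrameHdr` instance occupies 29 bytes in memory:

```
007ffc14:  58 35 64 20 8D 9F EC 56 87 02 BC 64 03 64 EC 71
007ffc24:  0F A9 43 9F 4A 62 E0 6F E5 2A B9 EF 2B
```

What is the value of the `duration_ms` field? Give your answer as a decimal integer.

`duration_ms` follows `width` (4 B), `id` (8 B), so it starts at offset 4 + 8 = 12 and occupies 8 bytes.
Bytes at offsets 12..19: 03 64 EC 71 0F A9 43 9F.
Little-endian stores the least-significant byte at the lowest address.
Reassemble most-significant byte first: 9F 43 A9 0F 71 EC 64 03 → 0x9F43A90F71EC6403.
0x9F43A90F71EC6403 = 11476202159271076867.

11476202159271076867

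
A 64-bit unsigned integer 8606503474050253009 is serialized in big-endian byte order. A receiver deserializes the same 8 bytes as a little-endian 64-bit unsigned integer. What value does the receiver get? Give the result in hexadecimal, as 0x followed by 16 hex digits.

8606503474050253009 in 64-bit hexadecimal is 0x7770714F78EE40D1.
Stored big-endian, the bytes at ascending addresses are 77 70 71 4F 78 EE 40 D1.
Read back as little-endian, the first byte is least significant, giving 0xD140EE784F717077.

0xD140EE784F717077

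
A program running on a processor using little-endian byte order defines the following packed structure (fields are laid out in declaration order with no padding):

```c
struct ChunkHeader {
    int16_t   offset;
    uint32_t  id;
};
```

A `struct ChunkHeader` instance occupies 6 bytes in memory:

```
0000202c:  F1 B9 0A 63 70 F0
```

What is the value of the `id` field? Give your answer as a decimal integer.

4033897226

`id` follows `offset` (2 bytes), so it starts at byte offset 2 and occupies 4 bytes.
Bytes at offsets 2..5: 0A 63 70 F0.
In little-endian order the low byte comes first in memory.
Reassemble most-significant byte first: F0 70 63 0A → 0xF070630A.
0xF070630A = 4033897226.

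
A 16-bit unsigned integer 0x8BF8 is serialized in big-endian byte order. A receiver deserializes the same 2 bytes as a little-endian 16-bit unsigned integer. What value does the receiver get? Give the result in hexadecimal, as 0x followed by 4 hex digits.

0xF88B

Stored big-endian, the bytes at ascending addresses are 8B F8.
Read back as little-endian, the first byte is least significant, giving 0xF88B.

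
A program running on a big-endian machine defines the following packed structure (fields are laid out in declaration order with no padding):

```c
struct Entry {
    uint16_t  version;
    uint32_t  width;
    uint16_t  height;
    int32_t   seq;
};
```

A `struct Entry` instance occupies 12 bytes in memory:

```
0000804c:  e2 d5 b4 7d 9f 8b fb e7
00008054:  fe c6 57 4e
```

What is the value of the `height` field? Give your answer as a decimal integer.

64487

`height` follows `version` (2 B), `width` (4 B), so it starts at offset 2 + 4 = 6 and occupies 2 bytes.
Bytes at offsets 6..7: FB E7.
Big-endian: lowest address holds the most-significant byte.
The bytes are already most-significant first: 0xFBE7.
0xFBE7 = 64487.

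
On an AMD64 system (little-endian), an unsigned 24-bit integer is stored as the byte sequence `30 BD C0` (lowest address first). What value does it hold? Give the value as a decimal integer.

Little-endian stores the least-significant byte at the lowest address.
Reassemble most-significant byte first: C0 BD 30 → 0xC0BD30.
0xC0BD30 = 12631344.

12631344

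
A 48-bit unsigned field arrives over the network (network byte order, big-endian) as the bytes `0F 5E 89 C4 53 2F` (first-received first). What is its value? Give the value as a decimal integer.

16898712687407

Big-endian stores the most-significant byte at the lowest address.
The bytes are already most-significant first: 0x0F5E89C4532F.
0x0F5E89C4532F = 16898712687407.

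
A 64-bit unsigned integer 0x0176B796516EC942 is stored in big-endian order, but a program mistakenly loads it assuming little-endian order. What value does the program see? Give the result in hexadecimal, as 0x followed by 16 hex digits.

0x42C96E5196B77601

Stored big-endian, the bytes at ascending addresses are 01 76 B7 96 51 6E C9 42.
Read back as little-endian, the first byte is least significant, giving 0x42C96E5196B77601.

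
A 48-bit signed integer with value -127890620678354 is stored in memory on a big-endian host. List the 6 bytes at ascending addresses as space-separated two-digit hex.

8B AF 24 FB FF 2E

Two's complement of -127890620678354 in 48 bits: 127890620678354 = 0x7450DB0400D2; invert → 0x8BAF24FBFF2D; add 1 → 0x8BAF24FBFF2E.
Split into bytes (most-significant first): 8B AF 24 FB FF 2E.
In big-endian order the high byte comes first in memory.
So the memory order matches the most-significant-first order: 8B AF 24 FB FF 2E.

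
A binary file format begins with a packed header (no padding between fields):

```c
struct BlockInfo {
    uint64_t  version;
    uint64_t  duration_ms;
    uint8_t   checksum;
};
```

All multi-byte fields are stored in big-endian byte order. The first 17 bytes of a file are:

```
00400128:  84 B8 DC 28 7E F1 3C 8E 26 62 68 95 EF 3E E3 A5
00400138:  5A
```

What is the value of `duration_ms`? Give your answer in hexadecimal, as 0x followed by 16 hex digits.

0x26626895EF3EE3A5

`duration_ms` follows `version` (8 bytes), so it starts at byte offset 8 and occupies 8 bytes.
Bytes at offsets 8..15: 26 62 68 95 EF 3E E3 A5.
In big-endian order the high byte comes first in memory.
The bytes are already most-significant first: 0x26626895EF3EE3A5.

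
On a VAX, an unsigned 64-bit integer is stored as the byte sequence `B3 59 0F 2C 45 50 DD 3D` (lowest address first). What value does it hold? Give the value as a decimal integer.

Little-endian stores the least-significant byte at the lowest address.
Reassemble most-significant byte first: 3D DD 50 45 2C 0F 59 B3 → 0x3DDD50452C0F59B3.
0x3DDD50452C0F59B3 = 4457807464188828083.

4457807464188828083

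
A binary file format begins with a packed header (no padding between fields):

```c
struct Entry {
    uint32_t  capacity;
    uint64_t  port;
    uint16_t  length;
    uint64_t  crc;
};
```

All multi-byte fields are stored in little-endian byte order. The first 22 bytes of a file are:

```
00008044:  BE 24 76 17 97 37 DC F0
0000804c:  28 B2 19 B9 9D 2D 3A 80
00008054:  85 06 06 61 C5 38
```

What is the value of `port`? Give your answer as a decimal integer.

`port` follows `capacity` (4 bytes), so it starts at byte offset 4 and occupies 8 bytes.
Bytes at offsets 4..11: 97 37 DC F0 28 B2 19 B9.
Little-endian stores the least-significant byte at the lowest address.
Reassemble most-significant byte first: B9 19 B2 28 F0 DC 37 97 → 0xB919B228F0DC3797.
0xB919B228F0DC3797 = 13337887660343834519.

13337887660343834519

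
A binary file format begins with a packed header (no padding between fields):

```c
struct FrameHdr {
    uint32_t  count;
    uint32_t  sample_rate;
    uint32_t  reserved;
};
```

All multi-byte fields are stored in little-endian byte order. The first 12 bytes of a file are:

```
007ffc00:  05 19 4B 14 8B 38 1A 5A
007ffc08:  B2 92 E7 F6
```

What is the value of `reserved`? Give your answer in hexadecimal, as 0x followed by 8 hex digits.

`reserved` follows `count` (4 B), `sample_rate` (4 B), so it starts at offset 4 + 4 = 8 and occupies 4 bytes.
Bytes at offsets 8..11: B2 92 E7 F6.
In little-endian order the low byte comes first in memory.
Reassemble most-significant byte first: F6 E7 92 B2 → 0xF6E792B2.

0xF6E792B2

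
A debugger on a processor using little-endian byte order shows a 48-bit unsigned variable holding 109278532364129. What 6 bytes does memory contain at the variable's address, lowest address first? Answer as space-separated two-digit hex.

109278532364129 in hexadecimal, padded to 48 bits, is 0x6363641A6761.
Split into bytes (most-significant first): 63 63 64 1A 67 61.
Little-endian stores the least-significant byte at the lowest address.
So at ascending addresses the bytes are 61 67 1A 64 63 63.

61 67 1A 64 63 63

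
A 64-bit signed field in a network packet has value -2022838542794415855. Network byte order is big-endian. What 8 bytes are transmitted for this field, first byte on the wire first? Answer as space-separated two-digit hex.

Two's complement of -2022838542794415855 in 64 bits: 2022838542794415855 = 0x1C1290EFED3ADEEF; invert → 0xE3ED6F1012C52110; add 1 → 0xE3ED6F1012C52111.
Split into bytes (most-significant first): E3 ED 6F 10 12 C5 21 11.
Big-endian: lowest address holds the most-significant byte.
So the memory order matches the most-significant-first order: E3 ED 6F 10 12 C5 21 11.

E3 ED 6F 10 12 C5 21 11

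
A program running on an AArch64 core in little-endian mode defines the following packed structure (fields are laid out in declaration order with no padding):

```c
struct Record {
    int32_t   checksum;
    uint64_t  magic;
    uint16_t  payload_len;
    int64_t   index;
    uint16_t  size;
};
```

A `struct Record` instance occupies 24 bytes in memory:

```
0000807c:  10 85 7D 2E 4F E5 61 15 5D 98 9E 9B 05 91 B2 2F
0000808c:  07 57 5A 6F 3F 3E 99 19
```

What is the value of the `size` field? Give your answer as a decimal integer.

6553

`size` follows `checksum` (4 B), `magic` (8 B), `payload_len` (2 B), `index` (8 B), so it starts at offset 4 + 8 + 2 + 8 = 22 and occupies 2 bytes.
Bytes at offsets 22..23: 99 19.
Little-endian stores the least-significant byte at the lowest address.
Reassemble most-significant byte first: 19 99 → 0x1999.
0x1999 = 6553.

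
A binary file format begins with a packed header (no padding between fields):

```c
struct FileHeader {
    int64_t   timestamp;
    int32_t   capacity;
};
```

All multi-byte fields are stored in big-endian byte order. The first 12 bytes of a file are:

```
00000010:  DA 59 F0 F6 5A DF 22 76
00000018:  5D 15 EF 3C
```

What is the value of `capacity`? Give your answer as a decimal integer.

`capacity` follows `timestamp` (8 bytes), so it starts at byte offset 8 and occupies 4 bytes.
Bytes at offsets 8..11: 5D 15 EF 3C.
Big-endian: lowest address holds the most-significant byte.
The bytes are already most-significant first: 0x5D15EF3C.
0x5D15EF3C = 1561718588.

1561718588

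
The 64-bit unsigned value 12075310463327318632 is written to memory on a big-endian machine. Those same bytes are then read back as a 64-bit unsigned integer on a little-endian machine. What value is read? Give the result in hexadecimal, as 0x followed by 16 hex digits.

0x68B22E7FE31E94A7

12075310463327318632 in 64-bit hexadecimal is 0xA7941EE37F2EB268.
Stored big-endian, the bytes at ascending addresses are A7 94 1E E3 7F 2E B2 68.
Read back as little-endian, the first byte is least significant, giving 0x68B22E7FE31E94A7.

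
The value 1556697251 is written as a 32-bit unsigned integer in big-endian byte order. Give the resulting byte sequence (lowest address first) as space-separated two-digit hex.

1556697251 in hexadecimal, padded to 32 bits, is 0x5CC950A3.
Split into bytes (most-significant first): 5C C9 50 A3.
In big-endian order the high byte comes first in memory.
So the memory order matches the most-significant-first order: 5C C9 50 A3.

5C C9 50 A3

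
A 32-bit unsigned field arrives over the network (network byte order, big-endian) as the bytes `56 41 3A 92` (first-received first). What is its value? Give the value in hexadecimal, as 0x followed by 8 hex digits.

0x56413A92

Big-endian: lowest address holds the most-significant byte.
The bytes are already most-significant first: 0x56413A92.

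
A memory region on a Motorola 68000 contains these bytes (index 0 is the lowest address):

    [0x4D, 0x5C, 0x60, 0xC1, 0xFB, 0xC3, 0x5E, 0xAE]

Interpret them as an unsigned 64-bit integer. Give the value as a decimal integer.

5574436825046671022

Big-endian stores the most-significant byte at the lowest address.
The bytes are already most-significant first: 0x4D5C60C1FBC35EAE.
0x4D5C60C1FBC35EAE = 5574436825046671022.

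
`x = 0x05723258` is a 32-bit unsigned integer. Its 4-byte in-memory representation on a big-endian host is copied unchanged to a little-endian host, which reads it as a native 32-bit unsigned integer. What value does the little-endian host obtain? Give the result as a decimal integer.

1479700997

Stored big-endian, the bytes at ascending addresses are 05 72 32 58.
Read back as little-endian, the first byte is least significant, giving 0x58327205.
0x58327205 = 1479700997.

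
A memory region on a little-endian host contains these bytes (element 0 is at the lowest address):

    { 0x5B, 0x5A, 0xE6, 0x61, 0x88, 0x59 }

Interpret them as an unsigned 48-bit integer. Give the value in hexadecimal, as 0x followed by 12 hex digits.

0x598861E65A5B

Little-endian: lowest address holds the least-significant byte.
Reassemble most-significant byte first: 59 88 61 E6 5A 5B → 0x598861E65A5B.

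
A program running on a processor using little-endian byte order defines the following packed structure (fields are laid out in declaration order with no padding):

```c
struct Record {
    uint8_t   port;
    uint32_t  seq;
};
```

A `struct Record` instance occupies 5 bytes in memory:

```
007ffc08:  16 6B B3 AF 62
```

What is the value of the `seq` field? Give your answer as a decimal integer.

`seq` follows `port` (1 byte), so it starts at byte offset 1 and occupies 4 bytes.
Bytes at offsets 1..4: 6B B3 AF 62.
Little-endian stores the least-significant byte at the lowest address.
Reassemble most-significant byte first: 62 AF B3 6B → 0x62AFB36B.
0x62AFB36B = 1655681899.

1655681899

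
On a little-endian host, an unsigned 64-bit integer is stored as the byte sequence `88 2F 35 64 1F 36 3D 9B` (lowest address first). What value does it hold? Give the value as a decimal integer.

Little-endian stores the least-significant byte at the lowest address.
Reassemble most-significant byte first: 9B 3D 36 1F 64 35 2F 88 → 0x9B3D361F64352F88.
0x9B3D361F64352F88 = 11186156557911273352.

11186156557911273352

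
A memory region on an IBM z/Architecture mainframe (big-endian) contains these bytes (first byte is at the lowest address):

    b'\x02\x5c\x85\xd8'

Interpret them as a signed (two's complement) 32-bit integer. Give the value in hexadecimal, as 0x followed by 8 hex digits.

Big-endian: lowest address holds the most-significant byte.
The bytes are already most-significant first: 0x025C85D8.

0x025C85D8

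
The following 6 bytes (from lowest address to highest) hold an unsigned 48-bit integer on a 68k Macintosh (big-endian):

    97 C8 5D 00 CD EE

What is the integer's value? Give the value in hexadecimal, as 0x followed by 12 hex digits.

In big-endian order the high byte comes first in memory.
The bytes are already most-significant first: 0x97C85D00CDEE.

0x97C85D00CDEE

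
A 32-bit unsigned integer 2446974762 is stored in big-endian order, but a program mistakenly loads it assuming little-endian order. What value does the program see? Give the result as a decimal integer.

2446974762 in 32-bit hexadecimal is 0x91D9DF2A.
Stored big-endian, the bytes at ascending addresses are 91 D9 DF 2A.
Read back as little-endian, the first byte is least significant, giving 0x2ADFD991.
0x2ADFD991 = 719313297.

719313297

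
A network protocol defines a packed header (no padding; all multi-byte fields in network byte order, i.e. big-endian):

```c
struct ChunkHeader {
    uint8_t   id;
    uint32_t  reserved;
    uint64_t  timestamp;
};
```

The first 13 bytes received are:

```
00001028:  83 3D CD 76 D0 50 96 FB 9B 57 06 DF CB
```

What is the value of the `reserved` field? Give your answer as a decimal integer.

`reserved` follows `id` (1 byte), so it starts at byte offset 1 and occupies 4 bytes.
Bytes at offsets 1..4: 3D CD 76 D0.
Big-endian stores the most-significant byte at the lowest address.
The bytes are already most-significant first: 0x3DCD76D0.
0x3DCD76D0 = 1036875472.

1036875472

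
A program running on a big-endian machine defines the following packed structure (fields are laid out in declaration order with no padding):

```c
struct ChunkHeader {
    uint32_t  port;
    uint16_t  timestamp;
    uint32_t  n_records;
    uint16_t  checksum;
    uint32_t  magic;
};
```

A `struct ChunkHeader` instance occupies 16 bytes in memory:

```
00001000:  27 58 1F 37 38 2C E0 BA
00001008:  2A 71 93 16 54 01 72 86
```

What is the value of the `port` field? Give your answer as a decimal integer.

660086583

`port` is the first field, at byte offset 0, occupying 4 bytes.
Bytes at offsets 0..3: 27 58 1F 37.
In big-endian order the high byte comes first in memory.
The bytes are already most-significant first: 0x27581F37.
0x27581F37 = 660086583.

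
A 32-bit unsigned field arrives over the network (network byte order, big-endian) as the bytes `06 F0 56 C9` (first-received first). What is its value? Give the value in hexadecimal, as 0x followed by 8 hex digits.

0x06F056C9

Big-endian: lowest address holds the most-significant byte.
The bytes are already most-significant first: 0x06F056C9.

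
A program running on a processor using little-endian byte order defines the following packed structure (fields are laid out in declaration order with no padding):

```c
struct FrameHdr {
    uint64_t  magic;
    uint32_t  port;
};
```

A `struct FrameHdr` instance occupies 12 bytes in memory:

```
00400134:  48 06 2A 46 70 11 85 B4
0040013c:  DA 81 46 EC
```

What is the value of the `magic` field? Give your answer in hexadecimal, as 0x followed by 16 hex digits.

0xB4851170462A0648

`magic` is the first field, at byte offset 0, occupying 8 bytes.
Bytes at offsets 0..7: 48 06 2A 46 70 11 85 B4.
In little-endian order the low byte comes first in memory.
Reassemble most-significant byte first: B4 85 11 70 46 2A 06 48 → 0xB4851170462A0648.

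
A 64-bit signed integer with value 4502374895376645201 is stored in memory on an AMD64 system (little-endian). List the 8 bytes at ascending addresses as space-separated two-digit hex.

51 BC 8F DC 1C A6 7B 3E

4502374895376645201 in hexadecimal, padded to 64 bits, is 0x3E7BA61CDC8FBC51.
Split into bytes (most-significant first): 3E 7B A6 1C DC 8F BC 51.
In little-endian order the low byte comes first in memory.
So at ascending addresses the bytes are 51 BC 8F DC 1C A6 7B 3E.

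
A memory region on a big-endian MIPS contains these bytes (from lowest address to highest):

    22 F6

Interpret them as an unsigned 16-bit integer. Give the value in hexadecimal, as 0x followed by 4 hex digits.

In big-endian order the high byte comes first in memory.
The bytes are already most-significant first: 0x22F6.

0x22F6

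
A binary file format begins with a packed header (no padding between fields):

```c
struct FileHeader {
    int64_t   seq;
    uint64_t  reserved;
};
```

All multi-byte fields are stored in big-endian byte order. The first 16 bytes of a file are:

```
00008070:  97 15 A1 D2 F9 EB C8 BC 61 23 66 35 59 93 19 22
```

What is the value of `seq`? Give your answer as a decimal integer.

`seq` is the first field, at byte offset 0, occupying 8 bytes.
Bytes at offsets 0..7: 97 15 A1 D2 F9 EB C8 BC.
Big-endian stores the most-significant byte at the lowest address.
The bytes are already most-significant first: 0x9715A1D2F9EBC8BC.
Top bit is set, so as a signed 64-bit value this is 0x9715A1D2F9EBC8BC − 2^64 = -7559958471963326276.

-7559958471963326276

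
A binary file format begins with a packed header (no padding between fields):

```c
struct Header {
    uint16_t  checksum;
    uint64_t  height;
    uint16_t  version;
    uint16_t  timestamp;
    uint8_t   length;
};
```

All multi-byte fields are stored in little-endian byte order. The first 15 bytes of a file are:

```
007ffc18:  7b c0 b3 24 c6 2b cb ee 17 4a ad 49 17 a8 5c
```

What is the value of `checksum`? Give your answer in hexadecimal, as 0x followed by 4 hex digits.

`checksum` is the first field, at byte offset 0, occupying 2 bytes.
Bytes at offsets 0..1: 7B C0.
In little-endian order the low byte comes first in memory.
Reassemble most-significant byte first: C0 7B → 0xC07B.

0xC07B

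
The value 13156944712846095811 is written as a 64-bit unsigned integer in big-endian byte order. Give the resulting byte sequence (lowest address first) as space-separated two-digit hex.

13156944712846095811 in hexadecimal, padded to 64 bits, is 0xB696DB8202A535C3.
Split into bytes (most-significant first): B6 96 DB 82 02 A5 35 C3.
In big-endian order the high byte comes first in memory.
So the memory order matches the most-significant-first order: B6 96 DB 82 02 A5 35 C3.

B6 96 DB 82 02 A5 35 C3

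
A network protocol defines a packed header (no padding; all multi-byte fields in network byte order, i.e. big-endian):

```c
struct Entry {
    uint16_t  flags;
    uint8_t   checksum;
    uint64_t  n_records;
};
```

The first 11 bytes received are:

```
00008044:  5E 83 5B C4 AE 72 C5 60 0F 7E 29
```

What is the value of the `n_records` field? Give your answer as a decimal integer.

14172391269427281449

`n_records` follows `flags` (2 B), `checksum` (1 B), so it starts at offset 2 + 1 = 3 and occupies 8 bytes.
Bytes at offsets 3..10: C4 AE 72 C5 60 0F 7E 29.
Big-endian: lowest address holds the most-significant byte.
The bytes are already most-significant first: 0xC4AE72C5600F7E29.
0xC4AE72C5600F7E29 = 14172391269427281449.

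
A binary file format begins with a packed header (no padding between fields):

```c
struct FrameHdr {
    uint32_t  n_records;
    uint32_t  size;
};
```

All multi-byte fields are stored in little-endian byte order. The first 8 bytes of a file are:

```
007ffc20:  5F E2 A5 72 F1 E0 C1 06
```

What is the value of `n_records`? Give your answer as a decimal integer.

`n_records` is the first field, at byte offset 0, occupying 4 bytes.
Bytes at offsets 0..3: 5F E2 A5 72.
In little-endian order the low byte comes first in memory.
Reassemble most-significant byte first: 72 A5 E2 5F → 0x72A5E25F.
0x72A5E25F = 1923474015.

1923474015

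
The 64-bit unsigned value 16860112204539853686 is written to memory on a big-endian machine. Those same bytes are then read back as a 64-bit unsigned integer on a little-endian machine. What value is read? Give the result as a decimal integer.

16860112204539853686 in 64-bit hexadecimal is 0xE9FB26B8A8D37B76.
Stored big-endian, the bytes at ascending addresses are E9 FB 26 B8 A8 D3 7B 76.
Read back as little-endian, the first byte is least significant, giving 0x767BD3A8B826FBE9.
0x767BD3A8B826FBE9 = 8537650240208436201.

8537650240208436201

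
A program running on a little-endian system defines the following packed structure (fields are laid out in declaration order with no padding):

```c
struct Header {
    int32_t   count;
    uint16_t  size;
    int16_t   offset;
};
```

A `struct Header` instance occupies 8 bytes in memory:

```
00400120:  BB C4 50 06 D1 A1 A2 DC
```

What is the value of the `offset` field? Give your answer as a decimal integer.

`offset` follows `count` (4 B), `size` (2 B), so it starts at offset 4 + 2 = 6 and occupies 2 bytes.
Bytes at offsets 6..7: A2 DC.
Little-endian: lowest address holds the least-significant byte.
Reassemble most-significant byte first: DC A2 → 0xDCA2.
Top bit is set, so as a signed 16-bit value this is 0xDCA2 − 2^16 = -9054.

-9054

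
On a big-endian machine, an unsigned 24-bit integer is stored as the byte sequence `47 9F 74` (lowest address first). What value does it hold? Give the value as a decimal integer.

4693876

Big-endian stores the most-significant byte at the lowest address.
The bytes are already most-significant first: 0x479F74.
0x479F74 = 4693876.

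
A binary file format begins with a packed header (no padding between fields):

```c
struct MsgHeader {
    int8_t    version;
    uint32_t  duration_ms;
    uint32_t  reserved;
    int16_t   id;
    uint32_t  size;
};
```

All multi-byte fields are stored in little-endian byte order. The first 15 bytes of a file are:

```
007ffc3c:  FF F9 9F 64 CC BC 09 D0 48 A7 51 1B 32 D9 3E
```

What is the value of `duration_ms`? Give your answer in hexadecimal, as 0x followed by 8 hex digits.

`duration_ms` follows `version` (1 byte), so it starts at byte offset 1 and occupies 4 bytes.
Bytes at offsets 1..4: F9 9F 64 CC.
In little-endian order the low byte comes first in memory.
Reassemble most-significant byte first: CC 64 9F F9 → 0xCC649FF9.

0xCC649FF9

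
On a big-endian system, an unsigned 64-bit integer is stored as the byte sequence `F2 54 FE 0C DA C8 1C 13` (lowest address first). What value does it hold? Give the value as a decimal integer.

17461860986385865747

In big-endian order the high byte comes first in memory.
The bytes are already most-significant first: 0xF254FE0CDAC81C13.
0xF254FE0CDAC81C13 = 17461860986385865747.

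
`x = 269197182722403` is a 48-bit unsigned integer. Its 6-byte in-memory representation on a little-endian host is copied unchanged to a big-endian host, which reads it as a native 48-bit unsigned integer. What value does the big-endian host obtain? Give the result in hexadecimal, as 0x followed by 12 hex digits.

0x6361735AD5F4

269197182722403 in 48-bit hexadecimal is 0xF4D55A736163.
Stored little-endian, the bytes at ascending addresses are 63 61 73 5A D5 F4.
Read back as big-endian, the last byte is least significant, giving 0x6361735AD5F4.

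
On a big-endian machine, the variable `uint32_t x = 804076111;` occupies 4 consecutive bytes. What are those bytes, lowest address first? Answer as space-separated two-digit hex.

804076111 in hexadecimal, padded to 32 bits, is 0x2FED3A4F.
Split into bytes (most-significant first): 2F ED 3A 4F.
Big-endian stores the most-significant byte at the lowest address.
So the memory order matches the most-significant-first order: 2F ED 3A 4F.

2F ED 3A 4F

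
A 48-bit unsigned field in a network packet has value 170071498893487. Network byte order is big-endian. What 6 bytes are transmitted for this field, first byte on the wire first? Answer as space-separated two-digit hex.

170071498893487 in hexadecimal, padded to 48 bits, is 0x9AADDB4728AF.
Split into bytes (most-significant first): 9A AD DB 47 28 AF.
In big-endian order the high byte comes first in memory.
So the memory order matches the most-significant-first order: 9A AD DB 47 28 AF.

9A AD DB 47 28 AF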